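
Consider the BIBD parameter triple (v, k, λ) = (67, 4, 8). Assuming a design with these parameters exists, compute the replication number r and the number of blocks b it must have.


Any 2-(v, k, λ) BIBD satisfies two necessary conditions:
  (i)  Each point sits in r blocks, and counting incidences through any fixed point gives r(k − 1) = λ(v − 1), so r = λ(v − 1)/(k − 1).
  (ii) Total incidences bk = vr, so b = vr/k.
Step 1: r = λ(v − 1)/(k − 1) = 8·(67 − 1)/(4 − 1) = 8·66/3 = 528/3 = 176.
Step 2: b = vr/k = 67·176/4 = 11792/4 = 2948.
Check integrality: r = 176 ∈ Z ✓, b = 2948 ∈ Z ✓.
(These identities are necessary conditions: they determine r and b for any design with these parameters, but do not by themselves prove that one exists.)

r = 176, b = 2948.


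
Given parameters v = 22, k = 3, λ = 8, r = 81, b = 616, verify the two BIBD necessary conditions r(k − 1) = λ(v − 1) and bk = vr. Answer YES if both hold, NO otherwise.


Condition (i): r(k − 1) = 81·2 = 162; λ(v − 1) = 8·21 = 168. Match? NO.
Condition (ii): bk = 616·3 = 1848; vr = 22·81 = 1782. Match? NO.
Both conditions hold? NO.

NO


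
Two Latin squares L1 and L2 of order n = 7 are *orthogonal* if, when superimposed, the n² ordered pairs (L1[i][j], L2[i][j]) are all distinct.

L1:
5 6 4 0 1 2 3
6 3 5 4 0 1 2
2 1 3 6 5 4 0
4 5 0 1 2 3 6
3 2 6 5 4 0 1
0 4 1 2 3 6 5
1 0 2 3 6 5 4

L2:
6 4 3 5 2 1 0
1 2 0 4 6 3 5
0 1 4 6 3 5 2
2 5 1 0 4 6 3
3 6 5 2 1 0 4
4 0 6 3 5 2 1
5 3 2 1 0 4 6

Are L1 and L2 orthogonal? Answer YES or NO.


Form the n² = 49 superimposed pairs (L1[i][j], L2[i][j]), row by row (rows and columns indexed from 0):
row 0: (5,6) (6,4) (4,3) (0,5) (1,2) (2,1) (3,0)
row 1: (6,1) (3,2) (5,0) (4,4) (0,6) (1,3) (2,5)
row 2: (2,0) (1,1) (3,4) (6,6) (5,3) (4,5) (0,2)
row 3: (4,2) (5,5) (0,1) (1,0) (2,4) (3,6) (6,3)
row 4: (3,3) (2,6) (6,5) (5,2) (4,1) (0,0) (1,4)
row 5: (0,4) (4,0) (1,6) (2,3) (3,5) (6,2) (5,1)
row 6: (1,5) (0,3) (2,2) (3,1) (6,0) (5,4) (4,6)
Orthogonality requires all 49 pairs distinct.
Check by first coordinate: for each symbol s of L1, list the L2 entries in the n cells where L1 = s; they must all differ.
  L1 = 0: L2 entries (in reading order) 5, 6, 2, 1, 0, 4, 3 — all 7 distinct ✓
  L1 = 1: L2 entries (in reading order) 2, 3, 1, 0, 4, 6, 5 — all 7 distinct ✓
  L1 = 2: L2 entries (in reading order) 1, 5, 0, 4, 6, 3, 2 — all 7 distinct ✓
  L1 = 3: L2 entries (in reading order) 0, 2, 4, 6, 3, 5, 1 — all 7 distinct ✓
  L1 = 4: L2 entries (in reading order) 3, 4, 5, 2, 1, 0, 6 — all 7 distinct ✓
  L1 = 5: L2 entries (in reading order) 6, 0, 3, 5, 2, 1, 4 — all 7 distinct ✓
  L1 = 6: L2 entries (in reading order) 4, 1, 6, 3, 5, 2, 0 — all 7 distinct ✓
Every symbol of L1 meets every symbol of L2 exactly once, so all 49 pairs are distinct (49 of 49).
Conclusion: YES.

YES


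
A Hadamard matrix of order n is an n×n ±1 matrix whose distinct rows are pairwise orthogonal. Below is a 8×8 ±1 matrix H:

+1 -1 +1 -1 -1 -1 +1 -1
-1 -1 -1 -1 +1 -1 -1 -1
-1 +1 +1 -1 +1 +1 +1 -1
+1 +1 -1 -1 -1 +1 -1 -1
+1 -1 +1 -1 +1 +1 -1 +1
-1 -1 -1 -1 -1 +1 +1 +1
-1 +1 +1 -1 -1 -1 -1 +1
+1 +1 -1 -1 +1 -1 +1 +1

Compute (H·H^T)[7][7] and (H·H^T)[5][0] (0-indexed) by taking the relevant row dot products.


Row 0 of H: [1, -1, 1, -1, -1, -1, 1, -1].
Row 5 of H: [-1, -1, -1, -1, -1, 1, 1, 1].
Row 7 of H: [1, 1, -1, -1, 1, -1, 1, 1].
(H·H^T)[7][7] = Σ_j H[7][j]·H[7][j] = (1)² + (1)² + (-1)² + (-1)² + (1)² + (-1)² + (1)² + (1)² = 1 + 1 + 1 + 1 + 1 + 1 + 1 + 1 = 8.
(H·H^T)[5][0] = Σ_j H[5][j]·H[0][j] = (-1)·(1) + (-1)·(-1) + (-1)·(1) + (-1)·(-1) + (-1)·(-1) + (1)·(-1) + (1)·(1) + (1)·(-1) = -1 + 1 + -1 + 1 + 1 + -1 + 1 + -1 = 0.
So rows 5 and 0 are orthogonal; the diagonal entry equals n = 8.

(7,7) entry = 8; (5,0) entry = 0.


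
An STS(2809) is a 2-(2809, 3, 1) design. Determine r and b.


An STS(v) is a 2-(v, 3, 1) BIBD: block size k = 3, λ = 1.
Replication: r(k − 1) = λ(v − 1) ⇒ r·2 = 2809 − 1 = 2808 ⇒ r = 1404.
Block count: bk = vr ⇒ b·3 = 2809·1404 = 3943836 ⇒ b = 1314612.

r = 1404, b = 1314612.


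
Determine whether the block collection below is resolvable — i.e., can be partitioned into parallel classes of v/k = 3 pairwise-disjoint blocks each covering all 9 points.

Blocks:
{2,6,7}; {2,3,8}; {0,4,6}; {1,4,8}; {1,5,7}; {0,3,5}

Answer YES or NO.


v = 9, block size k = 3, number of blocks = 6.
For resolvability, blocks must partition into parallel classes of size v/k = 3.
Total blocks must therefore be a multiple of 3: 6 = 3·2 + 0 ⇒ divisible ✓.
Greedy packing gives 2 candidate class(es). Each should be a full parallel class (size 3, covers all 9 points).
  Class 1 (3 blocks): {2,6,7}; {1,4,8}; {0,3,5}. Points covered: [0, 1, 2, 3, 4, 5, 6, 7, 8].
  Class 2 (3 blocks): {2,3,8}; {0,4,6}; {1,5,7}. Points covered: [0, 1, 2, 3, 4, 5, 6, 7, 8].
All classes full (size 3)? YES. All classes cover every point? YES.
Resolvable? YES.

YES


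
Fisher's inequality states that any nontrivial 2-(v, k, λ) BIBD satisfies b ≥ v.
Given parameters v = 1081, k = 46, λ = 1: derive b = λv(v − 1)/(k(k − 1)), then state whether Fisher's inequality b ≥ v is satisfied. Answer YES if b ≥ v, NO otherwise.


b = λv(v − 1)/(k(k − 1)) = 1·1081·1080/(46·45) = 1167480/2070 = 564.
Compare with v = 1081: b < v, so Fisher's inequality fails.

NO


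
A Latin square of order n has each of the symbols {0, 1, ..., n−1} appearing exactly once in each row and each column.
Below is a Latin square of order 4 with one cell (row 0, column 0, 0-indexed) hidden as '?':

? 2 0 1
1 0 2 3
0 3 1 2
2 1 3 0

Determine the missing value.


Row 0 contains symbols [0, 1, 2] — missing [3].
Column 0 contains symbols [0, 1, 2] — missing [3].
The missing symbol must appear in both missing sets; intersection = [3].
Therefore the hidden value is 3.

Missing value = 3.


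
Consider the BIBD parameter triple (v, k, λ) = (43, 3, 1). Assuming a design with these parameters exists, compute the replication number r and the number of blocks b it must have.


Any 2-(v, k, λ) BIBD satisfies two necessary conditions:
  (i)  Each point sits in r blocks, and counting incidences through any fixed point gives r(k − 1) = λ(v − 1), so r = λ(v − 1)/(k − 1).
  (ii) Total incidences bk = vr, so b = vr/k.
Step 1: r = λ(v − 1)/(k − 1) = 1·(43 − 1)/(3 − 1) = 1·42/2 = 42/2 = 21.
Step 2: b = vr/k = 43·21/3 = 903/3 = 301.
Check integrality: r = 21 ∈ Z ✓, b = 301 ∈ Z ✓.
(These identities are necessary conditions: they determine r and b for any design with these parameters, but do not by themselves prove that one exists.)

r = 21, b = 301.


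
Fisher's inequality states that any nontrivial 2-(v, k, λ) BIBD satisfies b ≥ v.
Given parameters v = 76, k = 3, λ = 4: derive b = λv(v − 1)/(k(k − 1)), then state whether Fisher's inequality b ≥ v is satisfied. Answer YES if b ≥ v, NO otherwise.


b = λv(v − 1)/(k(k − 1)) = 4·76·75/(3·2) = 22800/6 = 3800.
Compare with v = 76: b ≥ v, so Fisher's inequality holds.

YES


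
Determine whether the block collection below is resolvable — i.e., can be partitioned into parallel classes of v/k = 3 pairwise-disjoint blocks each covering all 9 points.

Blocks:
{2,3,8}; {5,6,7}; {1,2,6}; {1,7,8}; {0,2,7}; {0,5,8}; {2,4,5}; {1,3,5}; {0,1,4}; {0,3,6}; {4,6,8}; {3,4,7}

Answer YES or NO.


v = 9, block size k = 3, number of blocks = 12.
For resolvability, blocks must partition into parallel classes of size v/k = 3.
Total blocks must therefore be a multiple of 3: 12 = 3·4 + 0 ⇒ divisible ✓.
Greedy packing gives 4 candidate class(es). Each should be a full parallel class (size 3, covers all 9 points).
  Class 1 (3 blocks): {2,3,8}; {5,6,7}; {0,1,4}. Points covered: [0, 1, 2, 3, 4, 5, 6, 7, 8].
  Class 2 (3 blocks): {1,2,6}; {0,5,8}; {3,4,7}. Points covered: [0, 1, 2, 3, 4, 5, 6, 7, 8].
  Class 3 (3 blocks): {1,7,8}; {2,4,5}; {0,3,6}. Points covered: [0, 1, 2, 3, 4, 5, 6, 7, 8].
  Class 4 (3 blocks): {0,2,7}; {1,3,5}; {4,6,8}. Points covered: [0, 1, 2, 3, 4, 5, 6, 7, 8].
All classes full (size 3)? YES. All classes cover every point? YES.
Resolvable? YES.

YES


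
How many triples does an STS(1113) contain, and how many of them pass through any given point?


An STS(v) is a 2-(v, 3, 1) BIBD: block size k = 3, λ = 1.
Replication: r(k − 1) = λ(v − 1) ⇒ r·2 = 1113 − 1 = 1112 ⇒ r = 556.
Block count: bk = vr ⇒ b·3 = 1113·556 = 618828 ⇒ b = 206276.

r = 556, b = 206276.


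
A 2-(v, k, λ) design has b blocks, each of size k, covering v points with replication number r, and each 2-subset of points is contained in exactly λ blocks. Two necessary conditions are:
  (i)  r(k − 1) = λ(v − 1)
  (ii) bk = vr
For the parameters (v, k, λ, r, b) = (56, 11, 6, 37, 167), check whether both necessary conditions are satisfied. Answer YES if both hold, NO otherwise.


Condition (i): r(k − 1) = 37·10 = 370; λ(v − 1) = 6·55 = 330. Match? NO.
Condition (ii): bk = 167·11 = 1837; vr = 56·37 = 2072. Match? NO.
Both conditions hold? NO.

NO


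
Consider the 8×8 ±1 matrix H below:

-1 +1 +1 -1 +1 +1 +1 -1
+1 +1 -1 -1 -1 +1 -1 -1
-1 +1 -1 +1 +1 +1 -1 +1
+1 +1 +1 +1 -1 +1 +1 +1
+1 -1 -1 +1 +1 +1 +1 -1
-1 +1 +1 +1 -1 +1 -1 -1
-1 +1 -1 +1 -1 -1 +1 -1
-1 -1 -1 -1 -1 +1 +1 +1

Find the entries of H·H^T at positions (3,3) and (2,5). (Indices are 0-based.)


Row 2 of H: [-1, 1, -1, 1, 1, 1, -1, 1].
Row 3 of H: [1, 1, 1, 1, -1, 1, 1, 1].
Row 5 of H: [-1, 1, 1, 1, -1, 1, -1, -1].
(H·H^T)[3][3] = Σ_j H[3][j]·H[3][j] = (1)² + (1)² + (1)² + (1)² + (-1)² + (1)² + (1)² + (1)² = 1 + 1 + 1 + 1 + 1 + 1 + 1 + 1 = 8.
(H·H^T)[2][5] = Σ_j H[2][j]·H[5][j] = (-1)·(-1) + (1)·(1) + (-1)·(1) + (1)·(1) + (1)·(-1) + (1)·(1) + (-1)·(-1) + (1)·(-1) = 1 + 1 + -1 + 1 + -1 + 1 + 1 + -1 = 2.
Rows 2 and 5 are not orthogonal (dot product = 2 ≠ 0), so H is not a Hadamard matrix.

(3,3) entry = 8; (2,5) entry = 2.


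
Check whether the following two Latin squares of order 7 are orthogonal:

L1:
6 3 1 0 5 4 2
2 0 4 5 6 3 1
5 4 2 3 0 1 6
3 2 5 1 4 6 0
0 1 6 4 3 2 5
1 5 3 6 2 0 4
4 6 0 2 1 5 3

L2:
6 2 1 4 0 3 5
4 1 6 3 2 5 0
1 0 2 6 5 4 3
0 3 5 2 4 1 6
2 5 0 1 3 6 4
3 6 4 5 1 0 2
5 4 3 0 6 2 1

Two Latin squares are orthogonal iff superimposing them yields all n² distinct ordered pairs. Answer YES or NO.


Form the n² = 49 superimposed pairs (L1[i][j], L2[i][j]), row by row (rows and columns indexed from 0):
row 0: (6,6) (3,2) (1,1) (0,4) (5,0) (4,3) (2,5)
row 1: (2,4) (0,1) (4,6) (5,3) (6,2) (3,5) (1,0)
row 2: (5,1) (4,0) (2,2) (3,6) (0,5) (1,4) (6,3)
row 3: (3,0) (2,3) (5,5) (1,2) (4,4) (6,1) (0,6)
row 4: (0,2) (1,5) (6,0) (4,1) (3,3) (2,6) (5,4)
row 5: (1,3) (5,6) (3,4) (6,5) (2,1) (0,0) (4,2)
row 6: (4,5) (6,4) (0,3) (2,0) (1,6) (5,2) (3,1)
Orthogonality requires all 49 pairs distinct.
Check by first coordinate: for each symbol s of L1, list the L2 entries in the n cells where L1 = s; they must all differ.
  L1 = 0: L2 entries (in reading order) 4, 1, 5, 6, 2, 0, 3 — all 7 distinct ✓
  L1 = 1: L2 entries (in reading order) 1, 0, 4, 2, 5, 3, 6 — all 7 distinct ✓
  L1 = 2: L2 entries (in reading order) 5, 4, 2, 3, 6, 1, 0 — all 7 distinct ✓
  L1 = 3: L2 entries (in reading order) 2, 5, 6, 0, 3, 4, 1 — all 7 distinct ✓
  L1 = 4: L2 entries (in reading order) 3, 6, 0, 4, 1, 2, 5 — all 7 distinct ✓
  L1 = 5: L2 entries (in reading order) 0, 3, 1, 5, 4, 6, 2 — all 7 distinct ✓
  L1 = 6: L2 entries (in reading order) 6, 2, 3, 1, 0, 5, 4 — all 7 distinct ✓
Every symbol of L1 meets every symbol of L2 exactly once, so all 49 pairs are distinct (49 of 49).
Conclusion: YES.

YES


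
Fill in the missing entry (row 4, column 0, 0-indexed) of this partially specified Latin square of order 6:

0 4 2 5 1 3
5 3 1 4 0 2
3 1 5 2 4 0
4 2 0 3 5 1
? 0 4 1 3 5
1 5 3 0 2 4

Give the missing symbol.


Row 4 contains symbols [0, 1, 3, 4, 5] — missing [2].
Column 0 contains symbols [0, 1, 3, 4, 5] — missing [2].
The missing symbol must appear in both missing sets; intersection = [2].
Therefore the hidden value is 2.

Missing value = 2.


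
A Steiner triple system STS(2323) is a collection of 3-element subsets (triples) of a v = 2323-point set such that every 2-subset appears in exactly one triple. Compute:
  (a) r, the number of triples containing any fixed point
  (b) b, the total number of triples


An STS(v) is a 2-(v, 3, 1) BIBD: block size k = 3, λ = 1.
Replication: r(k − 1) = λ(v − 1) ⇒ r·2 = 2323 − 1 = 2322 ⇒ r = 1161.
Block count: bk = vr ⇒ b·3 = 2323·1161 = 2697003 ⇒ b = 899001.
(Check via b = v(v − 1)/6 = 2323·2322/6 = 5394006/6 = 899001.)

r = 1161, b = 899001.


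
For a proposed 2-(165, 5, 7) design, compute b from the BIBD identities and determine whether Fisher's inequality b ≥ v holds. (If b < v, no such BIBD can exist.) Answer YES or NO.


r = λ(v − 1)/(k − 1) = 7·164/4 = 287.
b = vr/k = 165·287/5 = 9471.
Fisher's inequality: b ≥ v ⇔ 9471 ≥ 165? YES.

YES


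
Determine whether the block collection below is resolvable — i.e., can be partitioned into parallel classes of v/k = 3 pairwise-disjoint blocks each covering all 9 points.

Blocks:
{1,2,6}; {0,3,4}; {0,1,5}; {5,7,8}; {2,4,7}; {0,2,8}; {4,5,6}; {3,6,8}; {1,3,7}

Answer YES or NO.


v = 9, block size k = 3, number of blocks = 9.
For resolvability, blocks must partition into parallel classes of size v/k = 3.
Total blocks must therefore be a multiple of 3: 9 = 3·3 + 0 ⇒ divisible ✓.
Greedy packing gives 3 candidate class(es). Each should be a full parallel class (size 3, covers all 9 points).
  Class 1 (3 blocks): {1,2,6}; {0,3,4}; {5,7,8}. Points covered: [0, 1, 2, 3, 4, 5, 6, 7, 8].
  Class 2 (3 blocks): {0,1,5}; {2,4,7}; {3,6,8}. Points covered: [0, 1, 2, 3, 4, 5, 6, 7, 8].
  Class 3 (3 blocks): {0,2,8}; {4,5,6}; {1,3,7}. Points covered: [0, 1, 2, 3, 4, 5, 6, 7, 8].
All classes full (size 3)? YES. All classes cover every point? YES.
Resolvable? YES.

YES


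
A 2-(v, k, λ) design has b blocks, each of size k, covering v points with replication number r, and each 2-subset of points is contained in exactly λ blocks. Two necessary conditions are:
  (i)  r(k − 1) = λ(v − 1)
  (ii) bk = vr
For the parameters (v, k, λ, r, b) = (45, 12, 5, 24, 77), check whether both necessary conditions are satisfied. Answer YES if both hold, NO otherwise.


Condition (i): r(k − 1) = 24·11 = 264; λ(v − 1) = 5·44 = 220. Match? NO.
Condition (ii): bk = 77·12 = 924; vr = 45·24 = 1080. Match? NO.
Both conditions hold? NO.

NO


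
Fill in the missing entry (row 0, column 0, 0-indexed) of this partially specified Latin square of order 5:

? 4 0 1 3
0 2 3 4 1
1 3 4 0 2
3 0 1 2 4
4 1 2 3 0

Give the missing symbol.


Row 0 contains symbols [0, 1, 3, 4] — missing [2].
Column 0 contains symbols [0, 1, 3, 4] — missing [2].
The missing symbol must appear in both missing sets; intersection = [2].
Therefore the hidden value is 2.

Missing value = 2.


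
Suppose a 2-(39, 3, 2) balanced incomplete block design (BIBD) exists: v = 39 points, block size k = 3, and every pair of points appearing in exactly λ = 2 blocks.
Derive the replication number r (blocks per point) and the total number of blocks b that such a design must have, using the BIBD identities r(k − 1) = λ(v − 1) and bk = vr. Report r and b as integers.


Any 2-(v, k, λ) BIBD satisfies two necessary conditions:
  (i)  Each point sits in r blocks, and counting incidences through any fixed point gives r(k − 1) = λ(v − 1), so r = λ(v − 1)/(k − 1).
  (ii) Total incidences bk = vr, so b = vr/k.
Step 1: r = λ(v − 1)/(k − 1) = 2·(39 − 1)/(3 − 1) = 2·38/2 = 76/2 = 38.
Step 2: b = vr/k = 39·38/3 = 1482/3 = 494.
Check integrality: r = 38 ∈ Z ✓, b = 494 ∈ Z ✓.
(These identities are necessary conditions: they determine r and b for any design with these parameters, but do not by themselves prove that one exists.)

r = 38, b = 494.


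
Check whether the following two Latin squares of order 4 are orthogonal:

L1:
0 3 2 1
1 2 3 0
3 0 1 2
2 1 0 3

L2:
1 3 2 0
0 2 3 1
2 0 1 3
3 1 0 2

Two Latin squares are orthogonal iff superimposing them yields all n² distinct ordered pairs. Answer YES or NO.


Form the n² = 16 superimposed pairs (L1[i][j], L2[i][j]), row by row (rows and columns indexed from 0):
row 0: (0,1) (3,3) (2,2) (1,0)
row 1: (1,0) (2,2) (3,3) (0,1)
row 2: (3,2) (0,0) (1,1) (2,3)
row 3: (2,3) (1,1) (0,0) (3,2)
Orthogonality requires all 16 pairs distinct.
But the pair (1,0) repeats: cell (0,3) has L1 = 1, L2 = 0, and cell (1,0) has L1 = 1, L2 = 0.
A repeated pair means some other pair never occurs (only 8 distinct pairs out of 16), so the squares are not orthogonal.
Conclusion: NO.

NO


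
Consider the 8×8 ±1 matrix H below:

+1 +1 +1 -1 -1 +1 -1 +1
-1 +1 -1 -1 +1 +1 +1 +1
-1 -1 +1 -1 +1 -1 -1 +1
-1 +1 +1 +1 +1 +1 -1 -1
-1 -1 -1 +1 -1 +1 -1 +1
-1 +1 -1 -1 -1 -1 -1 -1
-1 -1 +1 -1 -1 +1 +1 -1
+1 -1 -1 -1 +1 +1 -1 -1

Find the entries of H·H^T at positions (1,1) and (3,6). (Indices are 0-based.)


Row 1 of H: [-1, 1, -1, -1, 1, 1, 1, 1].
Row 3 of H: [-1, 1, 1, 1, 1, 1, -1, -1].
Row 6 of H: [-1, -1, 1, -1, -1, 1, 1, -1].
(H·H^T)[1][1] = Σ_j H[1][j]·H[1][j] = (-1)² + (1)² + (-1)² + (-1)² + (1)² + (1)² + (1)² + (1)² = 1 + 1 + 1 + 1 + 1 + 1 + 1 + 1 = 8.
(H·H^T)[3][6] = Σ_j H[3][j]·H[6][j] = (-1)·(-1) + (1)·(-1) + (1)·(1) + (1)·(-1) + (1)·(-1) + (1)·(1) + (-1)·(1) + (-1)·(-1) = 1 + -1 + 1 + -1 + -1 + 1 + -1 + 1 = 0.
So rows 3 and 6 are orthogonal; the diagonal entry equals n = 8.

(1,1) entry = 8; (3,6) entry = 0.


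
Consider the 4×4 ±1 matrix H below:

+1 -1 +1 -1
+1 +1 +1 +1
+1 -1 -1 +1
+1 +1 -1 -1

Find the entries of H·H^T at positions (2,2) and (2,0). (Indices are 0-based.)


Row 0 of H: [1, -1, 1, -1].
Row 2 of H: [1, -1, -1, 1].
(H·H^T)[2][2] = Σ_j H[2][j]·H[2][j] = (1)² + (-1)² + (-1)² + (1)² = 1 + 1 + 1 + 1 = 4.
(H·H^T)[2][0] = Σ_j H[2][j]·H[0][j] = (1)·(1) + (-1)·(-1) + (-1)·(1) + (1)·(-1) = 1 + 1 + -1 + -1 = 0.
So rows 2 and 0 are orthogonal; the diagonal entry equals n = 4.

(2,2) entry = 4; (2,0) entry = 0.


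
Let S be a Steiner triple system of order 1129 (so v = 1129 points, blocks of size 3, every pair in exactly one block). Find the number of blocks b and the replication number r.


An STS(v) is a 2-(v, 3, 1) BIBD: block size k = 3, λ = 1.
Replication: r(k − 1) = λ(v − 1) ⇒ r·2 = 1129 − 1 = 1128 ⇒ r = 564.
Block count: bk = vr ⇒ b·3 = 1129·564 = 636756 ⇒ b = 212252.

r = 564, b = 212252.


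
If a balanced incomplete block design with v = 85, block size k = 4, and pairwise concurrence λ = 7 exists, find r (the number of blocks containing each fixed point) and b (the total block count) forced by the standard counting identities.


Any 2-(v, k, λ) BIBD satisfies two necessary conditions:
  (i)  Each point sits in r blocks, and counting incidences through any fixed point gives r(k − 1) = λ(v − 1), so r = λ(v − 1)/(k − 1).
  (ii) Total incidences bk = vr, so b = vr/k.
Step 1: r = λ(v − 1)/(k − 1) = 7·(85 − 1)/(4 − 1) = 7·84/3 = 588/3 = 196.
Step 2: b = vr/k = 85·196/4 = 16660/4 = 4165.
Check integrality: r = 196 ∈ Z ✓, b = 4165 ∈ Z ✓.
(These identities are necessary conditions: they determine r and b for any design with these parameters, but do not by themselves prove that one exists.)

r = 196, b = 4165.


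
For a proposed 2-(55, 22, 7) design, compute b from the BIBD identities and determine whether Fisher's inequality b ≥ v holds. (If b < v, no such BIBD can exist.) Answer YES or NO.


r = λ(v − 1)/(k − 1) = 7·54/21 = 18.
b = vr/k = 55·18/22 = 45.
Fisher's inequality: b ≥ v ⇔ 45 ≥ 55? NO.

NO


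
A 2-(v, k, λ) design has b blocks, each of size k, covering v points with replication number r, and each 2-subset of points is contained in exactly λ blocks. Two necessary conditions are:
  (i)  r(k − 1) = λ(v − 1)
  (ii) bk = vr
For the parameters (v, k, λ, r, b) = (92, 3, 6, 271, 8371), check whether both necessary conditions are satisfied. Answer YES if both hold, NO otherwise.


Condition (i): r(k − 1) = 271·2 = 542; λ(v − 1) = 6·91 = 546. Match? NO.
Condition (ii): bk = 8371·3 = 25113; vr = 92·271 = 24932. Match? NO.
Both conditions hold? NO.

NO


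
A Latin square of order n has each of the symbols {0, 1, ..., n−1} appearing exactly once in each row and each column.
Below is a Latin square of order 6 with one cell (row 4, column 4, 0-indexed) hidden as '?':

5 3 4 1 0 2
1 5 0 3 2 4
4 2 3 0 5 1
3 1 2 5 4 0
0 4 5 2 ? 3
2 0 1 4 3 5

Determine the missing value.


Row 4 contains symbols [0, 2, 3, 4, 5] — missing [1].
Column 4 contains symbols [0, 2, 3, 4, 5] — missing [1].
The missing symbol must appear in both missing sets; intersection = [1].
Therefore the hidden value is 1.

Missing value = 1.


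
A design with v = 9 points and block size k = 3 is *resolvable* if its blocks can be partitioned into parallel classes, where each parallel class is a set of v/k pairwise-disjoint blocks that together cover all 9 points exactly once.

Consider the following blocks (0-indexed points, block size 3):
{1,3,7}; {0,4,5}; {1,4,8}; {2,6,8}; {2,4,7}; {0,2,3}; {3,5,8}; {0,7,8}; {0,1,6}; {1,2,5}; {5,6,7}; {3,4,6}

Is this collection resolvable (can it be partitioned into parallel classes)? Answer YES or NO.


v = 9, block size k = 3, number of blocks = 12.
For resolvability, blocks must partition into parallel classes of size v/k = 3.
Total blocks must therefore be a multiple of 3: 12 = 3·4 + 0 ⇒ divisible ✓.
Greedy packing gives 4 candidate class(es). Each should be a full parallel class (size 3, covers all 9 points).
  Class 1 (3 blocks): {1,3,7}; {0,4,5}; {2,6,8}. Points covered: [0, 1, 2, 3, 4, 5, 6, 7, 8].
  Class 2 (3 blocks): {1,4,8}; {0,2,3}; {5,6,7}. Points covered: [0, 1, 2, 3, 4, 5, 6, 7, 8].
  Class 3 (3 blocks): {2,4,7}; {3,5,8}; {0,1,6}. Points covered: [0, 1, 2, 3, 4, 5, 6, 7, 8].
  Class 4 (3 blocks): {0,7,8}; {1,2,5}; {3,4,6}. Points covered: [0, 1, 2, 3, 4, 5, 6, 7, 8].
All classes full (size 3)? YES. All classes cover every point? YES.
Resolvable? YES.

YES


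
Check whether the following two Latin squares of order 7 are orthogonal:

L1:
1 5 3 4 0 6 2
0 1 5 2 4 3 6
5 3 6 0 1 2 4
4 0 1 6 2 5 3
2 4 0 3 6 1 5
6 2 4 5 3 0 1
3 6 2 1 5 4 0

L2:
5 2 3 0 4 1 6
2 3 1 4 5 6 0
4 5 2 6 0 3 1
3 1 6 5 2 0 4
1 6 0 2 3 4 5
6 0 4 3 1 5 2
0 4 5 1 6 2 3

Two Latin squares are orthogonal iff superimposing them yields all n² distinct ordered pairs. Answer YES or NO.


Form the n² = 49 superimposed pairs (L1[i][j], L2[i][j]), row by row (rows and columns indexed from 0):
row 0: (1,5) (5,2) (3,3) (4,0) (0,4) (6,1) (2,6)
row 1: (0,2) (1,3) (5,1) (2,4) (4,5) (3,6) (6,0)
row 2: (5,4) (3,5) (6,2) (0,6) (1,0) (2,3) (4,1)
row 3: (4,3) (0,1) (1,6) (6,5) (2,2) (5,0) (3,4)
row 4: (2,1) (4,6) (0,0) (3,2) (6,3) (1,4) (5,5)
row 5: (6,6) (2,0) (4,4) (5,3) (3,1) (0,5) (1,2)
row 6: (3,0) (6,4) (2,5) (1,1) (5,6) (4,2) (0,3)
Orthogonality requires all 49 pairs distinct.
Check by first coordinate: for each symbol s of L1, list the L2 entries in the n cells where L1 = s; they must all differ.
  L1 = 0: L2 entries (in reading order) 4, 2, 6, 1, 0, 5, 3 — all 7 distinct ✓
  L1 = 1: L2 entries (in reading order) 5, 3, 0, 6, 4, 2, 1 — all 7 distinct ✓
  L1 = 2: L2 entries (in reading order) 6, 4, 3, 2, 1, 0, 5 — all 7 distinct ✓
  L1 = 3: L2 entries (in reading order) 3, 6, 5, 4, 2, 1, 0 — all 7 distinct ✓
  L1 = 4: L2 entries (in reading order) 0, 5, 1, 3, 6, 4, 2 — all 7 distinct ✓
  L1 = 5: L2 entries (in reading order) 2, 1, 4, 0, 5, 3, 6 — all 7 distinct ✓
  L1 = 6: L2 entries (in reading order) 1, 0, 2, 5, 3, 6, 4 — all 7 distinct ✓
Every symbol of L1 meets every symbol of L2 exactly once, so all 49 pairs are distinct (49 of 49).
Conclusion: YES.

YES


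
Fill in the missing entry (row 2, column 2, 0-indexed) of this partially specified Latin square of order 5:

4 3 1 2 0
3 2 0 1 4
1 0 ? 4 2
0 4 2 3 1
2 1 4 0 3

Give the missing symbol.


Row 2 contains symbols [0, 1, 2, 4] — missing [3].
Column 2 contains symbols [0, 1, 2, 4] — missing [3].
The missing symbol must appear in both missing sets; intersection = [3].
Therefore the hidden value is 3.

Missing value = 3.


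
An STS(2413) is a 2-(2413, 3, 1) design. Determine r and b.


An STS(v) is a 2-(v, 3, 1) BIBD: block size k = 3, λ = 1.
Replication: r(k − 1) = λ(v − 1) ⇒ r·2 = 2413 − 1 = 2412 ⇒ r = 1206.
Block count: b = v(v − 1)/6 = 2413·2412/6 = 5820156/6 = 970026.
(Check via bk = vr: 970026·3 = 2910078 = 2413·1206 = 2910078 ✓.)

r = 1206, b = 970026.


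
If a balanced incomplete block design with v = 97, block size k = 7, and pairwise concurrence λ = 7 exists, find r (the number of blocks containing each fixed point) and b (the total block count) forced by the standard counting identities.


Any 2-(v, k, λ) BIBD satisfies two necessary conditions:
  (i)  Each point sits in r blocks, and counting incidences through any fixed point gives r(k − 1) = λ(v − 1), so r = λ(v − 1)/(k − 1).
  (ii) Total incidences bk = vr, so b = vr/k.
Step 1: r = λ(v − 1)/(k − 1) = 7·(97 − 1)/(7 − 1) = 7·96/6 = 672/6 = 112.
Step 2: b = vr/k = 97·112/7 = 10864/7 = 1552.
Check integrality: r = 112 ∈ Z ✓, b = 1552 ∈ Z ✓.
(These identities are necessary conditions: they determine r and b for any design with these parameters, but do not by themselves prove that one exists.)

r = 112, b = 1552.


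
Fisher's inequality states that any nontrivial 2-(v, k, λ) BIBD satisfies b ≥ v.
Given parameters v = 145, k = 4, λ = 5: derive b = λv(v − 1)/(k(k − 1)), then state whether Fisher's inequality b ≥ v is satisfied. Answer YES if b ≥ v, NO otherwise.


b = λv(v − 1)/(k(k − 1)) = 5·145·144/(4·3) = 104400/12 = 8700.
Compare with v = 145: b ≥ v, so Fisher's inequality holds.

YES


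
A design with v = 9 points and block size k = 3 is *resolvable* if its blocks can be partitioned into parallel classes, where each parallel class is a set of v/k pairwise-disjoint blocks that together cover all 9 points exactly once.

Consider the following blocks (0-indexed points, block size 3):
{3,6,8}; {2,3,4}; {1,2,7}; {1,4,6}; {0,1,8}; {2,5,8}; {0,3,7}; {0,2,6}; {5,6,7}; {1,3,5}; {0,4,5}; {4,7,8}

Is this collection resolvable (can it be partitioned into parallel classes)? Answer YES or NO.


v = 9, block size k = 3, number of blocks = 12.
For resolvability, blocks must partition into parallel classes of size v/k = 3.
Total blocks must therefore be a multiple of 3: 12 = 3·4 + 0 ⇒ divisible ✓.
Greedy packing gives 4 candidate class(es). Each should be a full parallel class (size 3, covers all 9 points).
  Class 1 (3 blocks): {3,6,8}; {1,2,7}; {0,4,5}. Points covered: [0, 1, 2, 3, 4, 5, 6, 7, 8].
  Class 2 (3 blocks): {2,3,4}; {0,1,8}; {5,6,7}. Points covered: [0, 1, 2, 3, 4, 5, 6, 7, 8].
  Class 3 (3 blocks): {1,4,6}; {2,5,8}; {0,3,7}. Points covered: [0, 1, 2, 3, 4, 5, 6, 7, 8].
  Class 4 (3 blocks): {0,2,6}; {1,3,5}; {4,7,8}. Points covered: [0, 1, 2, 3, 4, 5, 6, 7, 8].
All classes full (size 3)? YES. All classes cover every point? YES.
Resolvable? YES.

YES


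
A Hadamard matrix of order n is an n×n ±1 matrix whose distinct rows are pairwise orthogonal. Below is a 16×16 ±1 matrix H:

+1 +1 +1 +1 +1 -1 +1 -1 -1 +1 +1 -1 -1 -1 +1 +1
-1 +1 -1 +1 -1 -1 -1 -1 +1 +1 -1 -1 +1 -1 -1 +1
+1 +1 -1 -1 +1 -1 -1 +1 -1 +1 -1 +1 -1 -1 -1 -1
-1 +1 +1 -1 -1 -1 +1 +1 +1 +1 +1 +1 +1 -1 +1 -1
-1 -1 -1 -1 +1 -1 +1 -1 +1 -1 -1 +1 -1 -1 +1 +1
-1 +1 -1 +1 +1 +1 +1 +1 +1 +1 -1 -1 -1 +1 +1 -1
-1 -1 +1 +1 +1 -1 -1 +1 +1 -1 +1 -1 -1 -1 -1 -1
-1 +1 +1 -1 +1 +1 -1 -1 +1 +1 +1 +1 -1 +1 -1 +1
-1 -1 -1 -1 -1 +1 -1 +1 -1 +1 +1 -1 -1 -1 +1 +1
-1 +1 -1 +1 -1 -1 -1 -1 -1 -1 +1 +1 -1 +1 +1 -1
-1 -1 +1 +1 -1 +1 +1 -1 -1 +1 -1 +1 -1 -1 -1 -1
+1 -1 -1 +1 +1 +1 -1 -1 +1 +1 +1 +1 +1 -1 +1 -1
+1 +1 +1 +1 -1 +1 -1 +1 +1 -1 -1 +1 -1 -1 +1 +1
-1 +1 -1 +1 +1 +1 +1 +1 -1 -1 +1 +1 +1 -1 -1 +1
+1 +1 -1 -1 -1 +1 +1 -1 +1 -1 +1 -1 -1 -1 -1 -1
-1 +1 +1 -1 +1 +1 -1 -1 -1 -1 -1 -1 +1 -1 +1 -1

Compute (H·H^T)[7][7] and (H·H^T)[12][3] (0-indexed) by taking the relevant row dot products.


Row 3 of H: [-1, 1, 1, -1, -1, -1, 1, 1, 1, 1, 1, 1, 1, -1, 1, -1].
Row 7 of H: [-1, 1, 1, -1, 1, 1, -1, -1, 1, 1, 1, 1, -1, 1, -1, 1].
Row 12 of H: [1, 1, 1, 1, -1, 1, -1, 1, 1, -1, -1, 1, -1, -1, 1, 1].
(H·H^T)[7][7] = Σ_j H[7][j]·H[7][j] = (-1)² + (1)² + (1)² + (-1)² + (1)² + (1)² + (-1)² + (-1)² + (1)² + (1)² + (1)² + (1)² + (-1)² + (1)² + (-1)² + (1)² = 1 + 1 + 1 + 1 + 1 + 1 + 1 + 1 + 1 + 1 + 1 + 1 + 1 + 1 + 1 + 1 = 16.
(H·H^T)[12][3] = Σ_j H[12][j]·H[3][j] = (1)·(-1) + (1)·(1) + (1)·(1) + (1)·(-1) + (-1)·(-1) + (1)·(-1) + (-1)·(1) + (1)·(1) + (1)·(1) + (-1)·(1) + (-1)·(1) + (1)·(1) + (-1)·(1) + (-1)·(-1) + (1)·(1) + (1)·(-1) = -1 + 1 + 1 + -1 + 1 + -1 + -1 + 1 + 1 + -1 + -1 + 1 + -1 + 1 + 1 + -1 = 0.
So rows 12 and 3 are orthogonal; the diagonal entry equals n = 16.

(7,7) entry = 16; (12,3) entry = 0.


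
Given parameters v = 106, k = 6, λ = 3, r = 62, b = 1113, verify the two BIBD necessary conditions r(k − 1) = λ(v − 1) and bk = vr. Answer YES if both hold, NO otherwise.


Condition (i): r(k − 1) = 62·5 = 310; λ(v − 1) = 3·105 = 315. Match? NO.
Condition (ii): bk = 1113·6 = 6678; vr = 106·62 = 6572. Match? NO.
Both conditions hold? NO.

NO


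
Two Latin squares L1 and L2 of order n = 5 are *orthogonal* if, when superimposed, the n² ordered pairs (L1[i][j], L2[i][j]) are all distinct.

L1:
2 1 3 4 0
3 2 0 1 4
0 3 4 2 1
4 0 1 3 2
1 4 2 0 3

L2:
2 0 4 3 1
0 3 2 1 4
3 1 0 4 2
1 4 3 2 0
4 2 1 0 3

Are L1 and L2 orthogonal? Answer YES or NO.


Form the n² = 25 superimposed pairs (L1[i][j], L2[i][j]), row by row (rows and columns indexed from 0):
row 0: (2,2) (1,0) (3,4) (4,3) (0,1)
row 1: (3,0) (2,3) (0,2) (1,1) (4,4)
row 2: (0,3) (3,1) (4,0) (2,4) (1,2)
row 3: (4,1) (0,4) (1,3) (3,2) (2,0)
row 4: (1,4) (4,2) (2,1) (0,0) (3,3)
Orthogonality requires all 25 pairs distinct.
Check by first coordinate: for each symbol s of L1, list the L2 entries in the n cells where L1 = s; they must all differ.
  L1 = 0: L2 entries (in reading order) 1, 2, 3, 4, 0 — all 5 distinct ✓
  L1 = 1: L2 entries (in reading order) 0, 1, 2, 3, 4 — all 5 distinct ✓
  L1 = 2: L2 entries (in reading order) 2, 3, 4, 0, 1 — all 5 distinct ✓
  L1 = 3: L2 entries (in reading order) 4, 0, 1, 2, 3 — all 5 distinct ✓
  L1 = 4: L2 entries (in reading order) 3, 4, 0, 1, 2 — all 5 distinct ✓
Every symbol of L1 meets every symbol of L2 exactly once, so all 25 pairs are distinct (25 of 25).
Conclusion: YES.

YES


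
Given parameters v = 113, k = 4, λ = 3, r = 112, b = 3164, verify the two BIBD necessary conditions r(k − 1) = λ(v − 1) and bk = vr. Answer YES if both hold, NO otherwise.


Condition (i): r(k − 1) = 112·3 = 336; λ(v − 1) = 3·112 = 336. Match? YES.
Condition (ii): bk = 3164·4 = 12656; vr = 113·112 = 12656. Match? YES.
Both conditions hold? YES.

YES


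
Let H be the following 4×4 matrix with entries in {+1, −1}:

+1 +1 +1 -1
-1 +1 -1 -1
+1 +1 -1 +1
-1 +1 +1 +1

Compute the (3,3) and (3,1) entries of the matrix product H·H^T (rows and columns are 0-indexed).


Row 1 of H: [-1, 1, -1, -1].
Row 3 of H: [-1, 1, 1, 1].
(H·H^T)[3][3] = Σ_j H[3][j]·H[3][j] = (-1)² + (1)² + (1)² + (1)² = 1 + 1 + 1 + 1 = 4.
(H·H^T)[3][1] = Σ_j H[3][j]·H[1][j] = (-1)·(-1) + (1)·(1) + (1)·(-1) + (1)·(-1) = 1 + 1 + -1 + -1 = 0.
So rows 3 and 1 are orthogonal; the diagonal entry equals n = 4.

(3,3) entry = 4; (3,1) entry = 0.


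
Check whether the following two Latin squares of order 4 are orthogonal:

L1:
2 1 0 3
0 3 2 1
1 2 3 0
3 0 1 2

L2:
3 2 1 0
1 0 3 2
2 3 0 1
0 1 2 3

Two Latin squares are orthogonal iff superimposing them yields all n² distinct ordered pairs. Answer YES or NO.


Form the n² = 16 superimposed pairs (L1[i][j], L2[i][j]), row by row (rows and columns indexed from 0):
row 0: (2,3) (1,2) (0,1) (3,0)
row 1: (0,1) (3,0) (2,3) (1,2)
row 2: (1,2) (2,3) (3,0) (0,1)
row 3: (3,0) (0,1) (1,2) (2,3)
Orthogonality requires all 16 pairs distinct.
But the pair (0,1) repeats: cell (0,2) has L1 = 0, L2 = 1, and cell (1,0) has L1 = 0, L2 = 1.
A repeated pair means some other pair never occurs (only 4 distinct pairs out of 16), so the squares are not orthogonal.
Conclusion: NO.

NO


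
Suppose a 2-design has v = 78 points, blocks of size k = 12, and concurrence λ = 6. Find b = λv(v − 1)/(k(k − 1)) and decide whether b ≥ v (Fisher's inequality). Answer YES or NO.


r = λ(v − 1)/(k − 1) = 6·77/11 = 42.
b = vr/k = 78·42/12 = 273.
Fisher's inequality: b ≥ v ⇔ 273 ≥ 78? YES.

YES


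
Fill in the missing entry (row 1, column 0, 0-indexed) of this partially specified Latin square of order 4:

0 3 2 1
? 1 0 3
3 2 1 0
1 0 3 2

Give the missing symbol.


Row 1 contains symbols [0, 1, 3] — missing [2].
Column 0 contains symbols [0, 1, 3] — missing [2].
The missing symbol must appear in both missing sets; intersection = [2].
Therefore the hidden value is 2.

Missing value = 2.


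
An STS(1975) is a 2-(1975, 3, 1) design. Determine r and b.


An STS(v) is a 2-(v, 3, 1) BIBD: block size k = 3, λ = 1.
Replication: r(k − 1) = λ(v − 1) ⇒ r·2 = 1975 − 1 = 1974 ⇒ r = 987.
Block count: bk = vr ⇒ b·3 = 1975·987 = 1949325 ⇒ b = 649775.

r = 987, b = 649775.


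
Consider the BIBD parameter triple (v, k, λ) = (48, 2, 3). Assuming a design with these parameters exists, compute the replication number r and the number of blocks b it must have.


Any 2-(v, k, λ) BIBD satisfies two necessary conditions:
  (i)  Each point sits in r blocks, and counting incidences through any fixed point gives r(k − 1) = λ(v − 1), so r = λ(v − 1)/(k − 1).
  (ii) Total incidences bk = vr, so b = vr/k.
Step 1: r = λ(v − 1)/(k − 1) = 3·(48 − 1)/(2 − 1) = 3·47/1 = 141/1 = 141.
Step 2: b = vr/k = 48·141/2 = 6768/2 = 3384.
Check integrality: r = 141 ∈ Z ✓, b = 3384 ∈ Z ✓.
(These identities are necessary conditions: they determine r and b for any design with these parameters, but do not by themselves prove that one exists.)

r = 141, b = 3384.


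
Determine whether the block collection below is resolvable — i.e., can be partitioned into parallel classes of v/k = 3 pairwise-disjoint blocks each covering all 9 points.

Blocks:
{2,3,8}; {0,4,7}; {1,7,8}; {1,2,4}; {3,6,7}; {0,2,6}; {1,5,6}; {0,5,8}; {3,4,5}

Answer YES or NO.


v = 9, block size k = 3, number of blocks = 9.
For resolvability, blocks must partition into parallel classes of size v/k = 3.
Total blocks must therefore be a multiple of 3: 9 = 3·3 + 0 ⇒ divisible ✓.
Greedy packing gives 3 candidate class(es). Each should be a full parallel class (size 3, covers all 9 points).
  Class 1 (3 blocks): {2,3,8}; {0,4,7}; {1,5,6}. Points covered: [0, 1, 2, 3, 4, 5, 6, 7, 8].
  Class 2 (3 blocks): {1,7,8}; {0,2,6}; {3,4,5}. Points covered: [0, 1, 2, 3, 4, 5, 6, 7, 8].
  Class 3 (3 blocks): {1,2,4}; {3,6,7}; {0,5,8}. Points covered: [0, 1, 2, 3, 4, 5, 6, 7, 8].
All classes full (size 3)? YES. All classes cover every point? YES.
Resolvable? YES.

YES


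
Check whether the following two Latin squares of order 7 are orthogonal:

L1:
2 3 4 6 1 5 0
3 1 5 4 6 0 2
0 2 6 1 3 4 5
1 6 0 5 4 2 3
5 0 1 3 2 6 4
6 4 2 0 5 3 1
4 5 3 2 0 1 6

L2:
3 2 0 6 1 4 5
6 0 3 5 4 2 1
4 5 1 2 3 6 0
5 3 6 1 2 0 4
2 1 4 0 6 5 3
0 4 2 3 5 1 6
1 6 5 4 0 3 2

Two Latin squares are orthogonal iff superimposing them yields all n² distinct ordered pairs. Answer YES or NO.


Form the n² = 49 superimposed pairs (L1[i][j], L2[i][j]), row by row (rows and columns indexed from 0):
row 0: (2,3) (3,2) (4,0) (6,6) (1,1) (5,4) (0,5)
row 1: (3,6) (1,0) (5,3) (4,5) (6,4) (0,2) (2,1)
row 2: (0,4) (2,5) (6,1) (1,2) (3,3) (4,6) (5,0)
row 3: (1,5) (6,3) (0,6) (5,1) (4,2) (2,0) (3,4)
row 4: (5,2) (0,1) (1,4) (3,0) (2,6) (6,5) (4,3)
row 5: (6,0) (4,4) (2,2) (0,3) (5,5) (3,1) (1,6)
row 6: (4,1) (5,6) (3,5) (2,4) (0,0) (1,3) (6,2)
Orthogonality requires all 49 pairs distinct.
Check by first coordinate: for each symbol s of L1, list the L2 entries in the n cells where L1 = s; they must all differ.
  L1 = 0: L2 entries (in reading order) 5, 2, 4, 6, 1, 3, 0 — all 7 distinct ✓
  L1 = 1: L2 entries (in reading order) 1, 0, 2, 5, 4, 6, 3 — all 7 distinct ✓
  L1 = 2: L2 entries (in reading order) 3, 1, 5, 0, 6, 2, 4 — all 7 distinct ✓
  L1 = 3: L2 entries (in reading order) 2, 6, 3, 4, 0, 1, 5 — all 7 distinct ✓
  L1 = 4: L2 entries (in reading order) 0, 5, 6, 2, 3, 4, 1 — all 7 distinct ✓
  L1 = 5: L2 entries (in reading order) 4, 3, 0, 1, 2, 5, 6 — all 7 distinct ✓
  L1 = 6: L2 entries (in reading order) 6, 4, 1, 3, 5, 0, 2 — all 7 distinct ✓
Every symbol of L1 meets every symbol of L2 exactly once, so all 49 pairs are distinct (49 of 49).
Conclusion: YES.

YES


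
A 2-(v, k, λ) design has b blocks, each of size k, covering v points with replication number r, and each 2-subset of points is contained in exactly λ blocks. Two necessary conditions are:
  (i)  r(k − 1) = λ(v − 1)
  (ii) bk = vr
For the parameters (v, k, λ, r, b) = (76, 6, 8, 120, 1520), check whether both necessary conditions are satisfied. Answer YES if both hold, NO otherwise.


Condition (i): r(k − 1) = 120·5 = 600; λ(v − 1) = 8·75 = 600. Match? YES.
Condition (ii): bk = 1520·6 = 9120; vr = 76·120 = 9120. Match? YES.
Both conditions hold? YES.

YES


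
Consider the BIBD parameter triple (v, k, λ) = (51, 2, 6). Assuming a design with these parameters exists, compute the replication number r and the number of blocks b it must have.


Any 2-(v, k, λ) BIBD satisfies two necessary conditions:
  (i)  Each point sits in r blocks, and counting incidences through any fixed point gives r(k − 1) = λ(v − 1), so r = λ(v − 1)/(k − 1).
  (ii) Total incidences bk = vr, so b = vr/k.
Step 1: r = λ(v − 1)/(k − 1) = 6·(51 − 1)/(2 − 1) = 6·50/1 = 300/1 = 300.
Step 2: b = vr/k = 51·300/2 = 15300/2 = 7650.
Check integrality: r = 300 ∈ Z ✓, b = 7650 ∈ Z ✓.
(These identities are necessary conditions: they determine r and b for any design with these parameters, but do not by themselves prove that one exists.)

r = 300, b = 7650.


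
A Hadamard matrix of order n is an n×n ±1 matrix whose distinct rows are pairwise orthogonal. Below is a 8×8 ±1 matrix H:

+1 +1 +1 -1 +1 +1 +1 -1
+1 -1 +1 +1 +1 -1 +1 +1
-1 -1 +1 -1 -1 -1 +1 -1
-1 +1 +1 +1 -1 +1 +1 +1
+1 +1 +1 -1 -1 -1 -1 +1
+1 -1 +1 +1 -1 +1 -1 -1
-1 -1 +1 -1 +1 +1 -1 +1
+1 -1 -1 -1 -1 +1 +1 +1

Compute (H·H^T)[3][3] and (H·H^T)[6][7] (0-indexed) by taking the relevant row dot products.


Row 3 of H: [-1, 1, 1, 1, -1, 1, 1, 1].
Row 6 of H: [-1, -1, 1, -1, 1, 1, -1, 1].
Row 7 of H: [1, -1, -1, -1, -1, 1, 1, 1].
(H·H^T)[3][3] = Σ_j H[3][j]·H[3][j] = (-1)² + (1)² + (1)² + (1)² + (-1)² + (1)² + (1)² + (1)² = 1 + 1 + 1 + 1 + 1 + 1 + 1 + 1 = 8.
(H·H^T)[6][7] = Σ_j H[6][j]·H[7][j] = (-1)·(1) + (-1)·(-1) + (1)·(-1) + (-1)·(-1) + (1)·(-1) + (1)·(1) + (-1)·(1) + (1)·(1) = -1 + 1 + -1 + 1 + -1 + 1 + -1 + 1 = 0.
So rows 6 and 7 are orthogonal; the diagonal entry equals n = 8.

(3,3) entry = 8; (6,7) entry = 0.


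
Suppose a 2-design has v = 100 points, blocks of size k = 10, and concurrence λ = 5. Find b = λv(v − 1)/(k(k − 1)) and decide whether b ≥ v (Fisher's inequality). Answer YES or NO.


r = λ(v − 1)/(k − 1) = 5·99/9 = 55.
b = vr/k = 100·55/10 = 550.
Fisher's inequality: b ≥ v ⇔ 550 ≥ 100? YES.

YES


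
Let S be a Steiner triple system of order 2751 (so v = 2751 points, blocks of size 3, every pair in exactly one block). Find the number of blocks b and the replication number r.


An STS(v) is a 2-(v, 3, 1) BIBD: block size k = 3, λ = 1.
Replication: r(k − 1) = λ(v − 1) ⇒ r·2 = 2751 − 1 = 2750 ⇒ r = 1375.
Block count: b = v(v − 1)/6 = 2751·2750/6 = 7565250/6 = 1260875.
(Check via bk = vr: 1260875·3 = 3782625 = 2751·1375 = 3782625 ✓.)

r = 1375, b = 1260875.


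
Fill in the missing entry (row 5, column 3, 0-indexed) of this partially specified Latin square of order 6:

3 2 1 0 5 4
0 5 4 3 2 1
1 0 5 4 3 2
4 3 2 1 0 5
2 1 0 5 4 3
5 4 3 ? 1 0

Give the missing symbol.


Row 5 contains symbols [0, 1, 3, 4, 5] — missing [2].
Column 3 contains symbols [0, 1, 3, 4, 5] — missing [2].
The missing symbol must appear in both missing sets; intersection = [2].
Therefore the hidden value is 2.

Missing value = 2.
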